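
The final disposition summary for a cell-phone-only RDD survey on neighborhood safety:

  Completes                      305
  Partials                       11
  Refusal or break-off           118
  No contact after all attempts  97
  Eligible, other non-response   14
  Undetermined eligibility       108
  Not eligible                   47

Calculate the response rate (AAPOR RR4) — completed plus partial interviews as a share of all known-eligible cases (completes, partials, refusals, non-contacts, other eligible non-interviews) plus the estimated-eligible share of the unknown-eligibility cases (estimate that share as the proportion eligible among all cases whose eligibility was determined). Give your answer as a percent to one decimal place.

49.0%

Numerator → 305 + 11 = 316
Determined eligible → 305 + 11 + 118 + 97 + 14 = 545
e = 545 / (545 + 47) = 545 / 592 = 0.9206
Estimated eligible among unknowns → 0.9206 × 108 = 99.42
Denominator → 545 + 99.42 = 644.42
RR4 = 316 / 644.42 = 0.4904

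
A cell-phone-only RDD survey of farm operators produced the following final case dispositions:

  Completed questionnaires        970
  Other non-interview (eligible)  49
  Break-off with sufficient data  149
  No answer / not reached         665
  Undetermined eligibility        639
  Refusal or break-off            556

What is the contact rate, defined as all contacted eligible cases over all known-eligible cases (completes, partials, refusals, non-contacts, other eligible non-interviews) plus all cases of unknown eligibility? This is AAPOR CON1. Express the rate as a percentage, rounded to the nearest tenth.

56.9%

Top: 970 + 149 + 556 + 49 = 1724
Base: 970 + 149 + 556 + 665 + 49 + 639 = 3028
CON1 = 1724 / 3028 = 0.5694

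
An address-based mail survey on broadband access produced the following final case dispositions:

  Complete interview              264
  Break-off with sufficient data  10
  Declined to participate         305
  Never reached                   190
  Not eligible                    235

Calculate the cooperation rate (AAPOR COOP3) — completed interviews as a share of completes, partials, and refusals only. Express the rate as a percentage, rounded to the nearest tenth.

Numerator = 264
Base = 264 + 10 + 305 = 579
COOP3 = 264 / 579 = 0.4560

45.6%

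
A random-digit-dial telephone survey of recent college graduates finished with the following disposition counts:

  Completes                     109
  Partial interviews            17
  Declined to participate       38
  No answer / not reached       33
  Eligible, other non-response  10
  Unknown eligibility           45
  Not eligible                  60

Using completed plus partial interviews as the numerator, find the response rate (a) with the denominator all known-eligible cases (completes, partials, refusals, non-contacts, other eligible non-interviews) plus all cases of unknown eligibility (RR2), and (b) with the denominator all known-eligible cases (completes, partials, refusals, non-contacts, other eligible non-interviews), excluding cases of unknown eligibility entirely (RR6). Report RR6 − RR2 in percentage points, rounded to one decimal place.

Num: 109 + 17 = 126
Base: 109 + 17 + 38 + 33 + 10 + 45 = 252
RR2 = 126 / 252 = 0.5000
Base: 109 + 17 + 38 + 33 + 10 = 207
RR6 = 126 / 207 = 0.6087
Difference = 60.87 − 50.00 = 10.87 percentage points

10.9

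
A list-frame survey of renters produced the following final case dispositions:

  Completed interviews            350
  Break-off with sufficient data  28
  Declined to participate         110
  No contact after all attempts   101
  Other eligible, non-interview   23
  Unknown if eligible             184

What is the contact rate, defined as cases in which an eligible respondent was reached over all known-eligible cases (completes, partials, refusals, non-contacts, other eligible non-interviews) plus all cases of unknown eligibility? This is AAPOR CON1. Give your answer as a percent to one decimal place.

64.2%

Numerator: 350 + 28 + 110 + 23 = 511
Denom: 350 + 28 + 110 + 101 + 23 + 184 = 796
CON1 = 511 / 796 = 0.6420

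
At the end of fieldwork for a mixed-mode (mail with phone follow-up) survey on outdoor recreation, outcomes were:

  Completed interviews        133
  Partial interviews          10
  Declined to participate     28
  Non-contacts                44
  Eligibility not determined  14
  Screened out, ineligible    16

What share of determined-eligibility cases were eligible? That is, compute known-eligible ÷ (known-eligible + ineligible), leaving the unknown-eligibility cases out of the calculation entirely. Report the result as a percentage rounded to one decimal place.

93.1%

Eligible (known) = 133 + 10 + 28 + 44 = 215
e = 215 / (215 + 16) = 215 / 231 = 0.9307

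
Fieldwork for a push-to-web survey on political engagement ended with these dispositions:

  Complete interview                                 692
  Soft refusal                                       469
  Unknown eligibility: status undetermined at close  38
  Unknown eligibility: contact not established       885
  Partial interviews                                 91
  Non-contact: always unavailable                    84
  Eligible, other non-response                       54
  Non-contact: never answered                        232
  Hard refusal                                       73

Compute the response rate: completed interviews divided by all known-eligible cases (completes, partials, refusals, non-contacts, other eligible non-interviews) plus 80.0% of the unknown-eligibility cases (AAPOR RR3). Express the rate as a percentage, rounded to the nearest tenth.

Refusals = 73 + 469 = 542
No answer / not reached = 232 + 84 = 316
Undetermined eligibility = 885 + 38 = 923
Top → 692
Determined eligible → 692 + 91 + 542 + 316 + 54 = 1695
Eligible share of unknowns → 0.8000 × 923 = 738.40
Denominator → 1695 + 738.40 = 2433.40
RR3 = 692 / 2433.40 = 0.2844

28.4%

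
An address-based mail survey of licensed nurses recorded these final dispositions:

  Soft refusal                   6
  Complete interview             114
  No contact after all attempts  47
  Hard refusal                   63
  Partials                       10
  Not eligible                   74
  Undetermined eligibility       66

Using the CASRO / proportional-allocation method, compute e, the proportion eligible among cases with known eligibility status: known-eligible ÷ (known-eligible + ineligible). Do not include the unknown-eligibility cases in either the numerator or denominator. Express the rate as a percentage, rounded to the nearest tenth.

Refusals = 63 + 6 = 69
Eligible (known): 114 + 10 + 69 + 47 = 240
e = 240 / (240 + 74) = 240 / 314 = 0.7643

76.4%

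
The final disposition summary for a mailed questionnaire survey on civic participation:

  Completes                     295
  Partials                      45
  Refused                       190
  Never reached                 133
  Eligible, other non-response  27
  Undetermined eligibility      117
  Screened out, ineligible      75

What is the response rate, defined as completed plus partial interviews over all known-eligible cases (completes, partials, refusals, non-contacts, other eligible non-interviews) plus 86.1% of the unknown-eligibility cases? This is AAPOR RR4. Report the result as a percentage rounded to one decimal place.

43.0%

Top: 295 + 45 = 340
Determined eligible: 295 + 45 + 190 + 133 + 27 = 690
Estimated eligible among unknowns: 0.8610 × 117 = 100.74
Denom: 690 + 100.74 = 790.74
RR4 = 340 / 790.74 = 0.4300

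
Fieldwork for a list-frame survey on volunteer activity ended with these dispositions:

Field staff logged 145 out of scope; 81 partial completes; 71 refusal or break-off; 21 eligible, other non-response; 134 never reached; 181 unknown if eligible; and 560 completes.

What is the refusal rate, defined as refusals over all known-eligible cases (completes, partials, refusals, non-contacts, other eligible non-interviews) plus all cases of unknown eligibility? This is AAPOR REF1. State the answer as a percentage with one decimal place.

6.8%

Top: 71
Base: 560 + 81 + 71 + 134 + 21 + 181 = 1048
REF1 = 71 / 1048 = 0.0677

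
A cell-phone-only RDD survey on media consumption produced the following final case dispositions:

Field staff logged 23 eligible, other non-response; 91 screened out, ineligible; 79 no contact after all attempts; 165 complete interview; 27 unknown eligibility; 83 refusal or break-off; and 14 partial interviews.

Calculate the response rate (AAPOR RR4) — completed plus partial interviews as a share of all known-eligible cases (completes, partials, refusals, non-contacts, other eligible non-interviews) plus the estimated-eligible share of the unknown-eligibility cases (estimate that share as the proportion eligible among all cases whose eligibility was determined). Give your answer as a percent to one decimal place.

46.4%

Num: 165 + 14 = 179
Determined eligible: 165 + 14 + 83 + 79 + 23 = 364
e = 364 / (364 + 91) = 364 / 455 = 0.8000
e × U: 0.8000 × 27 = 21.60
Denom: 364 + 21.60 = 385.60
RR4 = 179 / 385.60 = 0.4642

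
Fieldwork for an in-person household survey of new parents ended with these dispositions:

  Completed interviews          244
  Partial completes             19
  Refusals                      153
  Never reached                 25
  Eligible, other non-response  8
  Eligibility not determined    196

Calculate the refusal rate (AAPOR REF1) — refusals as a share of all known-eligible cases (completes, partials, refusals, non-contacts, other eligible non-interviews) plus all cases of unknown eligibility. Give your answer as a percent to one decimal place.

23.7%

Top = 153
Base = 244 + 19 + 153 + 25 + 8 + 196 = 645
REF1 = 153 / 645 = 0.2372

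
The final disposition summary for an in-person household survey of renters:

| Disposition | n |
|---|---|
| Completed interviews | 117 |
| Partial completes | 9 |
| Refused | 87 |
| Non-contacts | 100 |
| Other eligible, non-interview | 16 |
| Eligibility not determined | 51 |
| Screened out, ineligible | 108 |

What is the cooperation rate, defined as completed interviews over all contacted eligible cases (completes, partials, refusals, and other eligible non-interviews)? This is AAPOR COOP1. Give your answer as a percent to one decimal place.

51.1%

Num → 117
Base → 117 + 9 + 87 + 16 = 229
COOP1 = 117 / 229 = 0.5109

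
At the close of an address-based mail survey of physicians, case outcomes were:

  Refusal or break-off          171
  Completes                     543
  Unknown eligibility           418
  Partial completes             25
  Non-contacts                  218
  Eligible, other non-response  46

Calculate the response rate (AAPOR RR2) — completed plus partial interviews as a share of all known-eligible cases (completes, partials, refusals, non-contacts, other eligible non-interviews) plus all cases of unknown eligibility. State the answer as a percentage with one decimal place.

40.0%

Numerator → 543 + 25 = 568
Denom → 543 + 25 + 171 + 218 + 46 + 418 = 1421
RR2 = 568 / 1421 = 0.3997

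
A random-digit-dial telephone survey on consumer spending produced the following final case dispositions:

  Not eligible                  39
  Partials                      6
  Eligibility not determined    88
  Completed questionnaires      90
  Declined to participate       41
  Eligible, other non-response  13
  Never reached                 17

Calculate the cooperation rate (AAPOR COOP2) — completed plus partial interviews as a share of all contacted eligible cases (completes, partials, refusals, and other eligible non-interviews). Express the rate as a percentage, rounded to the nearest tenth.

Numerator = 90 + 6 = 96
Denom = 90 + 6 + 41 + 13 = 150
COOP2 = 96 / 150 = 0.6400

64.0%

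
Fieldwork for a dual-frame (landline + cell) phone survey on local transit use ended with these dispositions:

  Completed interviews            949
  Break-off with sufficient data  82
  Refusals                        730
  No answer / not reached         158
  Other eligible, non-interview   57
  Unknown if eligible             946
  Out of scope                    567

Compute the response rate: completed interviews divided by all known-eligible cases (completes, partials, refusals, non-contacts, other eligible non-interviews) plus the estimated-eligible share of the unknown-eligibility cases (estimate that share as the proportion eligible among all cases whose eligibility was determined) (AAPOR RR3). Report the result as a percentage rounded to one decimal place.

Num → 949
Known eligible → 949 + 82 + 730 + 158 + 57 = 1976
e = 1976 / (1976 + 567) = 1976 / 2543 = 0.7770
e × U → 0.7770 × 946 = 735.04
Denom → 1976 + 735.04 = 2711.04
RR3 = 949 / 2711.04 = 0.3501

35.0%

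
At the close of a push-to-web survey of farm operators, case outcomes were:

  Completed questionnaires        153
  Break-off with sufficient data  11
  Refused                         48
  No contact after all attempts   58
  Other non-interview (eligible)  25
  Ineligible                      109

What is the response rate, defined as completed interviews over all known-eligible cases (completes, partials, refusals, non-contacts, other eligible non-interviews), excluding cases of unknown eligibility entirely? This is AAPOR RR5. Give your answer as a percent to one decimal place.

Numerator: 153
Base: 153 + 11 + 48 + 58 + 25 = 295
RR5 = 153 / 295 = 0.5186

51.9%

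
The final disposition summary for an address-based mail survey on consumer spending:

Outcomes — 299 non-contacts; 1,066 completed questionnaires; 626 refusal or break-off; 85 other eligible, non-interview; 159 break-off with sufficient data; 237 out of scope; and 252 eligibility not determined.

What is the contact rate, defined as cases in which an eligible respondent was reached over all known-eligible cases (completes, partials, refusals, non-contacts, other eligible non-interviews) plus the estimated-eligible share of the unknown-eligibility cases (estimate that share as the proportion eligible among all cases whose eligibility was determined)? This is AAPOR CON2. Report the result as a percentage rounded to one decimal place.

Num → 1066 + 159 + 626 + 85 = 1936
Eligible (known) → 1066 + 159 + 626 + 299 + 85 = 2235
e = 2235 / (2235 + 237) = 2235 / 2472 = 0.9041
Estimated eligible among unknowns → 0.9041 × 252 = 227.83
Denominator → 2235 + 227.83 = 2462.83
CON2 = 1936 / 2462.83 = 0.7861

78.6%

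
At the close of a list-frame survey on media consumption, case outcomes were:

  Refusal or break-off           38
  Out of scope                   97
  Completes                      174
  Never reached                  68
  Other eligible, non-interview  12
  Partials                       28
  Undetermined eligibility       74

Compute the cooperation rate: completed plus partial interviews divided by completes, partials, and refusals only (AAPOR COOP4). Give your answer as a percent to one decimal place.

Top: 174 + 28 = 202
Denom: 174 + 28 + 38 = 240
COOP4 = 202 / 240 = 0.8417

84.2%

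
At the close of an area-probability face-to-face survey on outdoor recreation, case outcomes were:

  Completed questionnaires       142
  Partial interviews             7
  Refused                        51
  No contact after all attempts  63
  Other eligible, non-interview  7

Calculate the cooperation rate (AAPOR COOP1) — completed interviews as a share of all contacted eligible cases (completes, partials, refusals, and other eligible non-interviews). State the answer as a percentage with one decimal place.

Top: 142
Base: 142 + 7 + 51 + 7 = 207
COOP1 = 142 / 207 = 0.6860

68.6%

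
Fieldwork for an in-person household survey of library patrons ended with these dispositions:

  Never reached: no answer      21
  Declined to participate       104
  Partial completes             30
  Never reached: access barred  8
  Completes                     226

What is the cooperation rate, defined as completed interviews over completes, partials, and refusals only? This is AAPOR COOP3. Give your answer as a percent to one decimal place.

62.8%

No answer / not reached = 21 + 8 = 29
Top = 226
Denom = 226 + 30 + 104 = 360
COOP3 = 226 / 360 = 0.6278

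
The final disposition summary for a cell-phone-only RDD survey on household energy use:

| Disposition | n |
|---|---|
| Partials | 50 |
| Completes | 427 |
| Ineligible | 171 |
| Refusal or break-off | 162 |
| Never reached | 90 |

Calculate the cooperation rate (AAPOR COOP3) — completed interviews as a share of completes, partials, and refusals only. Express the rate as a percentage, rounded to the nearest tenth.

Numerator: 427
Denominator: 427 + 50 + 162 = 639
COOP3 = 427 / 639 = 0.6682

66.8%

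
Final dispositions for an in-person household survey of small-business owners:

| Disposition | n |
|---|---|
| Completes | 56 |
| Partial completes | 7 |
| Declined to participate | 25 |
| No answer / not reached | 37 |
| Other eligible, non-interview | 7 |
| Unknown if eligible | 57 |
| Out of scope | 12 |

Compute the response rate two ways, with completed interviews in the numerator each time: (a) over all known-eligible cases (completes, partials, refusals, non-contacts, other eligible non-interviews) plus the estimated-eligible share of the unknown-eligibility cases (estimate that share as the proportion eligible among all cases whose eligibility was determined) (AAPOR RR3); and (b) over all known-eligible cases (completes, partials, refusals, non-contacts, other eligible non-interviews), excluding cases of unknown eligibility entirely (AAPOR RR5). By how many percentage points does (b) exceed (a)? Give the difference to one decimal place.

Numerator = 56
Known eligible = 56 + 7 + 25 + 37 + 7 = 132
e = 132 / (132 + 12) = 132 / 144 = 0.9167
e × U = 0.9167 × 57 = 52.25
Denom = 132 + 52.25 = 184.25
RR3 = 56 / 184.25 = 0.3039
Denom = 56 + 7 + 25 + 37 + 7 = 132
RR5 = 56 / 132 = 0.4242
Difference = 42.42 − 30.39 = 12.03 percentage points

12.0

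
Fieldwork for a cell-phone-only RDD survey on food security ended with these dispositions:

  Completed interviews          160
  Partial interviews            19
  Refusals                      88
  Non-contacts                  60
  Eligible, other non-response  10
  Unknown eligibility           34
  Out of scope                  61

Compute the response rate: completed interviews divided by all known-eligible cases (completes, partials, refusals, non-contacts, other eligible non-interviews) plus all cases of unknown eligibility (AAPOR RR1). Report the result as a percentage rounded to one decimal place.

43.1%

Num: 160
Base: 160 + 19 + 88 + 60 + 10 + 34 = 371
RR1 = 160 / 371 = 0.4313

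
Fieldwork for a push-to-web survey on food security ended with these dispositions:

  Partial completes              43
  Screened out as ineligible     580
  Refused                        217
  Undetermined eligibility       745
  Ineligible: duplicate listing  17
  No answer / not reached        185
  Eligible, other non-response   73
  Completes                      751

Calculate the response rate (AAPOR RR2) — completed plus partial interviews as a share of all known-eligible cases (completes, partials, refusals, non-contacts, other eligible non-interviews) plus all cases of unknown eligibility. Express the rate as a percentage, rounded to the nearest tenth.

Ineligible = 580 + 17 = 597
Num → 751 + 43 = 794
Base → 751 + 43 + 217 + 185 + 73 + 745 = 2014
RR2 = 794 / 2014 = 0.3942

39.4%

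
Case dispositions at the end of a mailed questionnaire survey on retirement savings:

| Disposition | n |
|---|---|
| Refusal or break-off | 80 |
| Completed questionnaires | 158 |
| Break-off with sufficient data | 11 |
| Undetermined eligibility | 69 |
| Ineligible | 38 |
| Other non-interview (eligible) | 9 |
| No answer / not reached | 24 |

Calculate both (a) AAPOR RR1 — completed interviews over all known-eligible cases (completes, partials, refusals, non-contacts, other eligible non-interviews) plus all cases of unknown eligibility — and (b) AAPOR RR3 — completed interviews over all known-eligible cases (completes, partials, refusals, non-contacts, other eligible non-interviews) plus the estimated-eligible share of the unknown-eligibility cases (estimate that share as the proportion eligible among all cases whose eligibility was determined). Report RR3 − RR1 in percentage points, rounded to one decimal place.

1.1

Numerator = 158
Base = 158 + 11 + 80 + 24 + 9 + 69 = 351
RR1 = 158 / 351 = 0.4501
Determined eligible = 158 + 11 + 80 + 24 + 9 = 282
e = 282 / (282 + 38) = 282 / 320 = 0.8812
Eligible share of unknowns = 0.8812 × 69 = 60.80
Base = 282 + 60.80 = 342.80
RR3 = 158 / 342.80 = 0.4609
Difference = 46.09 − 45.01 = 1.08 percentage points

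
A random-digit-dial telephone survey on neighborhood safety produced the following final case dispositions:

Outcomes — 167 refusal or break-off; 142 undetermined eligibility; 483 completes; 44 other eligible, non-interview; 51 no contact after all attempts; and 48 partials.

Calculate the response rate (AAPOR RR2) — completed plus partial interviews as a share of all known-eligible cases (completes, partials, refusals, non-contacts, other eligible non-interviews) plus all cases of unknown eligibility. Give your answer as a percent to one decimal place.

Numerator = 483 + 48 = 531
Denominator = 483 + 48 + 167 + 51 + 44 + 142 = 935
RR2 = 531 / 935 = 0.5679

56.8%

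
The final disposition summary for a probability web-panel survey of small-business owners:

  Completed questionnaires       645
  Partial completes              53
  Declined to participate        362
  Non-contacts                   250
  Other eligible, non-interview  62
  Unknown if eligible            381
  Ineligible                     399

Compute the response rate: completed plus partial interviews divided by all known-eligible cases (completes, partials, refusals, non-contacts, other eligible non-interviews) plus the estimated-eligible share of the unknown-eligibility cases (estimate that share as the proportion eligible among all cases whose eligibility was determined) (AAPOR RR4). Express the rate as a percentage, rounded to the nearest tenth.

41.9%

Numerator: 645 + 53 = 698
Eligible (known): 645 + 53 + 362 + 250 + 62 = 1372
e = 1372 / (1372 + 399) = 1372 / 1771 = 0.7747
e × U: 0.7747 × 381 = 295.16
Base: 1372 + 295.16 = 1667.16
RR4 = 698 / 1667.16 = 0.4187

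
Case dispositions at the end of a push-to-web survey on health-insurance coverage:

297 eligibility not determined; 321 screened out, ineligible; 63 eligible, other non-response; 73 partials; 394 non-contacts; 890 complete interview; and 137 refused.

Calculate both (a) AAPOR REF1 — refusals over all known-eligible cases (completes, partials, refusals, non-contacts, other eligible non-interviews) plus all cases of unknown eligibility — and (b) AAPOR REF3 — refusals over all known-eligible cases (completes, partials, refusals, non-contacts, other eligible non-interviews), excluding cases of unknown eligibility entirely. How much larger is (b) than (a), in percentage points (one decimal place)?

Top → 137
Denominator → 890 + 73 + 137 + 394 + 63 + 297 = 1854
REF1 = 137 / 1854 = 0.0739
Denominator → 890 + 73 + 137 + 394 + 63 = 1557
REF3 = 137 / 1557 = 0.0880
Difference = 8.80 − 7.39 = 1.41 percentage points

1.4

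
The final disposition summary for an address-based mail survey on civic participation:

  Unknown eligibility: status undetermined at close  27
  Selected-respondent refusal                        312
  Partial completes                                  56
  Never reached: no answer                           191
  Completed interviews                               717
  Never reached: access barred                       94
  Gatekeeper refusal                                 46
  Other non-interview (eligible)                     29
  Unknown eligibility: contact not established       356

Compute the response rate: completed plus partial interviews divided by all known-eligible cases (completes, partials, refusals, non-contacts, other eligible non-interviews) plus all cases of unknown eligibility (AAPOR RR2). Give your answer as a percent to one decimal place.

Refusal or break-off = 46 + 312 = 358
Non-contacts = 191 + 94 = 285
Unknown eligibility = 356 + 27 = 383
Numerator: 717 + 56 = 773
Denom: 717 + 56 + 358 + 285 + 29 + 383 = 1828
RR2 = 773 / 1828 = 0.4229

42.3%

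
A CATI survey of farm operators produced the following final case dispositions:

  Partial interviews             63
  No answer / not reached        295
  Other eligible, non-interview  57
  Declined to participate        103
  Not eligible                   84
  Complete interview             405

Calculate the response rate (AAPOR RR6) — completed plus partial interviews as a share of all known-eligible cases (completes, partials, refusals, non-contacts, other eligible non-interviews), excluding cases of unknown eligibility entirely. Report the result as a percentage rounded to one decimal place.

Top → 405 + 63 = 468
Denominator → 405 + 63 + 103 + 295 + 57 = 923
RR6 = 468 / 923 = 0.5070

50.7%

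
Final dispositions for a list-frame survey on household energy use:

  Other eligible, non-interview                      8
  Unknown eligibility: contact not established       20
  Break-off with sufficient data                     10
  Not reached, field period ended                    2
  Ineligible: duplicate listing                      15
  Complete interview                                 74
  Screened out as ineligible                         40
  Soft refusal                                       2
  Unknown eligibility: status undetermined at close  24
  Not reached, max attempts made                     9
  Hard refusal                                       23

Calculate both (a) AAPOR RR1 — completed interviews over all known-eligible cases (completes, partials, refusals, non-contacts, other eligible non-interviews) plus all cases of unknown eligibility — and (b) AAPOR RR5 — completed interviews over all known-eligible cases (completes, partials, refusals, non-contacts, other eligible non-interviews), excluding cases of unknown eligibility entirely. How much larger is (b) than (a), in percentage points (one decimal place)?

14.8

Refusals = 23 + 2 = 25
Non-contacts = 2 + 9 = 11
Eligibility not determined = 20 + 24 = 44
Ineligible = 40 + 15 = 55
Numerator → 74
Denominator → 74 + 10 + 25 + 11 + 8 + 44 = 172
RR1 = 74 / 172 = 0.4302
Denominator → 74 + 10 + 25 + 11 + 8 = 128
RR5 = 74 / 128 = 0.5781
Difference = 57.81 − 43.02 = 14.79 percentage points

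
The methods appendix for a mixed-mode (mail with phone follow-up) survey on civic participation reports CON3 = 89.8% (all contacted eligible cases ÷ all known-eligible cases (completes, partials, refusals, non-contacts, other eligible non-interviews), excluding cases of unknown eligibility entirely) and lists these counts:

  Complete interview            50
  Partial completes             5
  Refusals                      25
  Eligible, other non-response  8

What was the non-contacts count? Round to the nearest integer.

Top → 50 + 5 + 25 + 8 = 88
CON3 = 88 / D = 0.898
D = 88 / 0.898 = 98.0
Other denominator terms total 88
non-contacts = 98.0 − 88 ≈ 10

10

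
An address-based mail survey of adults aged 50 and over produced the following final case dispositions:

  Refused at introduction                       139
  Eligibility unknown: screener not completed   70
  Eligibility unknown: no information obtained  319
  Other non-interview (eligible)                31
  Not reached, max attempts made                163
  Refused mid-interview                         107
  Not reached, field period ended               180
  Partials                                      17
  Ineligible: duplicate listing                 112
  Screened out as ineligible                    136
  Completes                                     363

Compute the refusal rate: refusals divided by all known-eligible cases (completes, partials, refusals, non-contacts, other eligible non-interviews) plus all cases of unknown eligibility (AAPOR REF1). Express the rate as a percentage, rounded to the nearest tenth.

17.7%

Declined to participate = 139 + 107 = 246
Never reached = 180 + 163 = 343
Unknown eligibility = 70 + 319 = 389
Not eligible = 136 + 112 = 248
Top → 246
Denom → 363 + 17 + 246 + 343 + 31 + 389 = 1389
REF1 = 246 / 1389 = 0.1771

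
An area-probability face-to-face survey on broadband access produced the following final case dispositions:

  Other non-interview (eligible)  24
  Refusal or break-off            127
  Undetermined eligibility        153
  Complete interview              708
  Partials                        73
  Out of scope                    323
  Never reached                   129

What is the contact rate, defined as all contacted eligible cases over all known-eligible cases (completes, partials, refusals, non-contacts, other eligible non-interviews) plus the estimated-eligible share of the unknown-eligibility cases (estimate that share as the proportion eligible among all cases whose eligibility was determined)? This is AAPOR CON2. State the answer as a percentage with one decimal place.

Numerator = 708 + 73 + 127 + 24 = 932
Known eligible = 708 + 73 + 127 + 129 + 24 = 1061
e = 1061 / (1061 + 323) = 1061 / 1384 = 0.7666
Estimated eligible among unknowns = 0.7666 × 153 = 117.29
Base = 1061 + 117.29 = 1178.29
CON2 = 932 / 1178.29 = 0.7910

79.1%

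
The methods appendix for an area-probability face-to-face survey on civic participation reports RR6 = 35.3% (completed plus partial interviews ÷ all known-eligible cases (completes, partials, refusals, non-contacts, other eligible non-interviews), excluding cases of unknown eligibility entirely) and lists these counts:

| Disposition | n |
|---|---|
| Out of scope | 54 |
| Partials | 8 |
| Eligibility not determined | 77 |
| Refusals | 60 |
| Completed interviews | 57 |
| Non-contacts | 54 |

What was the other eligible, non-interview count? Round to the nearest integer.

5

Numerator: 57 + 8 = 65
RR6 = 65 / D = 0.353
D = 65 / 0.353 = 184.1
Rest of base = 179
other eligible, non-interview = 184.1 − 179 ≈ 5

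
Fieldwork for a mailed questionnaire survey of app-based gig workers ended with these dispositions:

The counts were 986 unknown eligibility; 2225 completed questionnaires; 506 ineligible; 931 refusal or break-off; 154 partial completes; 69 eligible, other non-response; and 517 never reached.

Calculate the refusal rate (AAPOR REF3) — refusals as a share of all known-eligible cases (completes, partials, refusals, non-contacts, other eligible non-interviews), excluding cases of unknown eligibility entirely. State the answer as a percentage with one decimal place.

Num = 931
Denominator = 2225 + 154 + 931 + 517 + 69 = 3896
REF3 = 931 / 3896 = 0.2390

23.9%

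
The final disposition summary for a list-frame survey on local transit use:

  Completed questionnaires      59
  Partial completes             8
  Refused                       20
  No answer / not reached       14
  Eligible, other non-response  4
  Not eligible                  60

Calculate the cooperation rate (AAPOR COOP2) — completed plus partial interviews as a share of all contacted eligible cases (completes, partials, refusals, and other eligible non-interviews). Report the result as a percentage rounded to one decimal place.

73.6%

Top: 59 + 8 = 67
Base: 59 + 8 + 20 + 4 = 91
COOP2 = 67 / 91 = 0.7363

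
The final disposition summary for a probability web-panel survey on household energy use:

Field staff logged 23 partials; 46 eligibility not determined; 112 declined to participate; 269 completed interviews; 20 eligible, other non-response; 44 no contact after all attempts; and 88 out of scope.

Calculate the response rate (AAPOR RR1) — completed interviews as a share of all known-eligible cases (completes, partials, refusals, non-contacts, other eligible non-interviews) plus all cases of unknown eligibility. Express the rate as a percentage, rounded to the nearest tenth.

52.3%

Top: 269
Denom: 269 + 23 + 112 + 44 + 20 + 46 = 514
RR1 = 269 / 514 = 0.5233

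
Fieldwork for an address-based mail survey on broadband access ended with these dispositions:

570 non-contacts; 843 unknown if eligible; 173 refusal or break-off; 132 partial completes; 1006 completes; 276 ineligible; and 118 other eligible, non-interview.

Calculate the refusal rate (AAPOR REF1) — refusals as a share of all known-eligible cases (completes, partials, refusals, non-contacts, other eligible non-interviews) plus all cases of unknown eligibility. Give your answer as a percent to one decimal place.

6.1%

Top = 173
Denominator = 1006 + 132 + 173 + 570 + 118 + 843 = 2842
REF1 = 173 / 2842 = 0.0609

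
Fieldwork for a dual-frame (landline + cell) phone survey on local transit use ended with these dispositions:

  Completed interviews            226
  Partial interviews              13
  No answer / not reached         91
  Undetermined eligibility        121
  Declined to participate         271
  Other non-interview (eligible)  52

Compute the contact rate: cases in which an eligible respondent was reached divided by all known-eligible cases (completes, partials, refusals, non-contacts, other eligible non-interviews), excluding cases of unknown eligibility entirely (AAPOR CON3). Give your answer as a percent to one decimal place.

86.1%

Top = 226 + 13 + 271 + 52 = 562
Denominator = 226 + 13 + 271 + 91 + 52 = 653
CON3 = 562 / 653 = 0.8606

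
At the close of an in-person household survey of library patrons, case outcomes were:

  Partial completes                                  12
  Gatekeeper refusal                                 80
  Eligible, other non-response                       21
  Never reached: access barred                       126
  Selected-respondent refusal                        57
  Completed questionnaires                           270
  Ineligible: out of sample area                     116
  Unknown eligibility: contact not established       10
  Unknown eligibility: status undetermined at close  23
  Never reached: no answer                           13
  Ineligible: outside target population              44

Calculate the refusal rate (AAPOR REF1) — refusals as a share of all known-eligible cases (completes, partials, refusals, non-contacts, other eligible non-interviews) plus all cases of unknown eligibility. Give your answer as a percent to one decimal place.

22.4%

Refusal or break-off = 80 + 57 = 137
No contact after all attempts = 13 + 126 = 139
Eligibility not determined = 10 + 23 = 33
Out of scope = 44 + 116 = 160
Numerator = 137
Denom = 270 + 12 + 137 + 139 + 21 + 33 = 612
REF1 = 137 / 612 = 0.2239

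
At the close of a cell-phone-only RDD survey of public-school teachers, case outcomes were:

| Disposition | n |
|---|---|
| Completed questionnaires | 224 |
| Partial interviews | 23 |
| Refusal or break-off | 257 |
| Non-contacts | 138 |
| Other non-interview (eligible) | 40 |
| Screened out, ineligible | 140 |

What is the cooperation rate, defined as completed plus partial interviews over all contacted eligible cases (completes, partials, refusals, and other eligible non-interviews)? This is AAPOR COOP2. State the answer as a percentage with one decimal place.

45.4%

Num → 224 + 23 = 247
Denominator → 224 + 23 + 257 + 40 = 544
COOP2 = 247 / 544 = 0.4540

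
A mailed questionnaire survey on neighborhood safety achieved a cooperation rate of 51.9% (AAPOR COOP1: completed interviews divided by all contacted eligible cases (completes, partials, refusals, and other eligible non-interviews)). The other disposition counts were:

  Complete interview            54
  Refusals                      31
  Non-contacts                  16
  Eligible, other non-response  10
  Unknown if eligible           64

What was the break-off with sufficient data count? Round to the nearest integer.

COOP1 = 54 / D = 0.519
D = 54 / 0.519 = 104.0
Other denominator terms total 95
break-off with sufficient data = 104.0 − 95 ≈ 9

9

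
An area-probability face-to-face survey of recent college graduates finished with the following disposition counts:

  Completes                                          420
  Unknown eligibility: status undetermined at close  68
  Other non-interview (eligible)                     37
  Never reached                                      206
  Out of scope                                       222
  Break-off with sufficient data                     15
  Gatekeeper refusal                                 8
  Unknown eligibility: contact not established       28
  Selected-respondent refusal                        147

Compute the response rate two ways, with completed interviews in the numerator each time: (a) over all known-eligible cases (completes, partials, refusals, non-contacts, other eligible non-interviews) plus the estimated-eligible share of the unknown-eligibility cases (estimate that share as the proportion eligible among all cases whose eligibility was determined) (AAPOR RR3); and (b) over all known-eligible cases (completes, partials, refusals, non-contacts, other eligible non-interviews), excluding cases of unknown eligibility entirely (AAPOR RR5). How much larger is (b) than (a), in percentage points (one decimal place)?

Refusals = 8 + 147 = 155
Eligibility not determined = 28 + 68 = 96
Num = 420
Eligible (known) = 420 + 15 + 155 + 206 + 37 = 833
e = 833 / (833 + 222) = 833 / 1055 = 0.7896
Estimated eligible among unknowns = 0.7896 × 96 = 75.80
Base = 833 + 75.80 = 908.80
RR3 = 420 / 908.80 = 0.4621
Base = 420 + 15 + 155 + 206 + 37 = 833
RR5 = 420 / 833 = 0.5042
Difference = 50.42 − 46.21 = 4.21 percentage points

4.2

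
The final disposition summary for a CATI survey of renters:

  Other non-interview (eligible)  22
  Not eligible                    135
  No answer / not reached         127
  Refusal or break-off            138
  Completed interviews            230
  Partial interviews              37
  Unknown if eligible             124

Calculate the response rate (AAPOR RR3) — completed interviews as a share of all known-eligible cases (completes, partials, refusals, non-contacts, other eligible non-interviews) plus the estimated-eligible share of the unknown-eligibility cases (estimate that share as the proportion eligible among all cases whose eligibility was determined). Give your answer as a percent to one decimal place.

Num → 230
Eligible (known) → 230 + 37 + 138 + 127 + 22 = 554
e = 554 / (554 + 135) = 554 / 689 = 0.8041
Eligible share of unknowns → 0.8041 × 124 = 99.71
Base → 554 + 99.71 = 653.71
RR3 = 230 / 653.71 = 0.3518

35.2%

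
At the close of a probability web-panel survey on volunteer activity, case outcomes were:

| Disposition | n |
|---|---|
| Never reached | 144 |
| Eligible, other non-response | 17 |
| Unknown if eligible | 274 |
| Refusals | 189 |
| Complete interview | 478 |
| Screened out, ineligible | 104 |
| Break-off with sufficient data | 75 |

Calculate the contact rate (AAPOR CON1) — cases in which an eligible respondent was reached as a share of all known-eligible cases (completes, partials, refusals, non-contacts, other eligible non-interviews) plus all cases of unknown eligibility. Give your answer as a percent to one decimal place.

64.5%

Top = 478 + 75 + 189 + 17 = 759
Base = 478 + 75 + 189 + 144 + 17 + 274 = 1177
CON1 = 759 / 1177 = 0.6449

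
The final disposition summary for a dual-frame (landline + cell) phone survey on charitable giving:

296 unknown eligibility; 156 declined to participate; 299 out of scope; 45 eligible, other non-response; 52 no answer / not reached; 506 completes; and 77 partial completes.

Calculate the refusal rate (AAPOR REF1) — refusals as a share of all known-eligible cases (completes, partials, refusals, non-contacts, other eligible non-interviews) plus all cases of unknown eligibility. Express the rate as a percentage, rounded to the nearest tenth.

13.8%

Top = 156
Denom = 506 + 77 + 156 + 52 + 45 + 296 = 1132
REF1 = 156 / 1132 = 0.1378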